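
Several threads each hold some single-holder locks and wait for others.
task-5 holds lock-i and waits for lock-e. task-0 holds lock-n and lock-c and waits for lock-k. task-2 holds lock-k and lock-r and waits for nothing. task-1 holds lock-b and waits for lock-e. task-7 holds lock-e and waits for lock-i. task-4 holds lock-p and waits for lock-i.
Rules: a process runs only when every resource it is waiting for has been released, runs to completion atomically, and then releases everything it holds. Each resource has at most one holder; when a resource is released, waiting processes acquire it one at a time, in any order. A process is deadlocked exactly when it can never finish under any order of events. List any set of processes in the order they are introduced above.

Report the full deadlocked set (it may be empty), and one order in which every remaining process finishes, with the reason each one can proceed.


Deadlocked: task-5, task-1, task-7 and task-4.
Key observation: nobody on the ring task-5 -> task-7 -> task-5 can start until another member finishes, which never happens; task-1 and task-4 wait into the deadlock from upstream.
The rest can finish in the order task-2, task-0.
Walking it through:
  task-2: no waits; runs immediately, freeing lock-k and lock-r
  run task-0 (all its waits — lock-k — are resolved); releases lock-n and lock-c


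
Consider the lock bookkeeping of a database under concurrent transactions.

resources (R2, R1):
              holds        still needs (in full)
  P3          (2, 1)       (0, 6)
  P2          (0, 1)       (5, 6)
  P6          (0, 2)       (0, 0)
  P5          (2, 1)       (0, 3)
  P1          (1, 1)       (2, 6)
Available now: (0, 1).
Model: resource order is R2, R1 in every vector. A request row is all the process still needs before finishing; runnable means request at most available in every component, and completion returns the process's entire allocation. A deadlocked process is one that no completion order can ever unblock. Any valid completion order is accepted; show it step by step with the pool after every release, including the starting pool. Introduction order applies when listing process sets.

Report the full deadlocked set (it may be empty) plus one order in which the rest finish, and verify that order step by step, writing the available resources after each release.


Deadlocked: P3, P2 and P1.
Key observation: R1 is the bottleneck — with P6, P5 done the pool holds (2, 4), short of every remaining need.
One completion order for the rest: P6, P5. Step-by-step check:
  pool = (0, 1)
  P6: need (0, 0) fits (0, 1); releases (0, 2), pool now (0, 3)
  P5: need (0, 3) fits (0, 3); releases (2, 1), pool now (2, 4)
None of the blocked processes ever fits:
  P3 still needs (0, 6) but only (2, 4) is free — short on R1
  P2 still needs (5, 6) but only (2, 4) is free — short on R2 and R1
  P1 still needs (2, 6) but only (2, 4) is free — short on R1


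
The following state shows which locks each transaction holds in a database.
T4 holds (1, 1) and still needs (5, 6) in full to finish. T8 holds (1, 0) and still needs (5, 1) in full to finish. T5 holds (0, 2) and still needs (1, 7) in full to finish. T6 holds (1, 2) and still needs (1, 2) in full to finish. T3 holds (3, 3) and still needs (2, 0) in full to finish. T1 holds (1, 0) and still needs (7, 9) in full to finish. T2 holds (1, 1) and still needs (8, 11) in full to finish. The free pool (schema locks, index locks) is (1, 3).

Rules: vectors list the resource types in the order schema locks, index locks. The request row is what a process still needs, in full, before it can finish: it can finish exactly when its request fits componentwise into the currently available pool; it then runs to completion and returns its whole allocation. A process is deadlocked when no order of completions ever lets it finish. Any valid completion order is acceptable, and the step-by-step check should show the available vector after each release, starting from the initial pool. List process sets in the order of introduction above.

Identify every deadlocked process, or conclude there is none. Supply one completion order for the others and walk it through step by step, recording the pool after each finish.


No process is deadlocked.
Key observation: there is always a runnable process — T6 first — so the state unwinds completely.
The rest can finish in the order T6, T3, T4, T8, T1, T5, T2. Walking it through:
  pool = (1, 3)
  run T6 (needs (1, 2), free (1, 3)); after release of (1, 2) the pool is (2, 5)
  run T3 (needs (2, 0), free (2, 5)); after release of (3, 3) the pool is (5, 8)
  run T4 (needs (5, 6), free (5, 8)); after release of (1, 1) the pool is (6, 9)
  run T8 (needs (5, 1), free (6, 9)); after release of (1, 0) the pool is (7, 9)
  run T1 (needs (7, 9), free (7, 9)); after release of (1, 0) the pool is (8, 9)
  run T5 (needs (1, 7), free (8, 9)); after release of (0, 2) the pool is (8, 11)
  run T2 (needs (8, 11), free (8, 11)); after release of (1, 1) the pool is (9, 12)


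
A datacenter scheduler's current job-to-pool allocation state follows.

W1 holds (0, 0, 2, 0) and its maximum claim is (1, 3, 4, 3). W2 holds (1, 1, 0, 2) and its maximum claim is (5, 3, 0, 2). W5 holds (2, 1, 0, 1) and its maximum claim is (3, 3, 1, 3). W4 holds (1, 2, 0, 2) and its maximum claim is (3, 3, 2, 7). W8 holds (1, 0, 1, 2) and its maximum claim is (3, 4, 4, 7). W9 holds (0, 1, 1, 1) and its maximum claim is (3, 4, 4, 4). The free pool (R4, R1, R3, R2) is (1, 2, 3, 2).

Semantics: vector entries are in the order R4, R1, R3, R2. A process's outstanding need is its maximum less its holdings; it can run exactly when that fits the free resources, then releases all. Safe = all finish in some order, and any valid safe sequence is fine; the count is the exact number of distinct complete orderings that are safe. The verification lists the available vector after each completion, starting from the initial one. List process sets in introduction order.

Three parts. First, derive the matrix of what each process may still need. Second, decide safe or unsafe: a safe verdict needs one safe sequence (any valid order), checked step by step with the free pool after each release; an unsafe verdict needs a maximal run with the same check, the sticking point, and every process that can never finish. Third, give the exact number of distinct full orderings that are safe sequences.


(1) Remaining need (order R4, R1, R3, R2):
  W1: (1, 3, 2, 3)
  W2: (4, 2, 0, 0)
  W5: (1, 2, 1, 2)
  W4: (2, 1, 2, 5)
  W8: (2, 4, 3, 5)
  W9: (3, 3, 3, 3)
(2) The state is UNSAFE.
Key observation: after W5, W9, W1 the pool peaks at (3, 4, 6, 4), and each blocked process is short somewhere: W2 on R4; W4 on R2; W8 on R2.
The run W5, W9, W1 cannot be extended any further. Walking it through:
  pool = (1, 2, 3, 2)
  run W5 (needs (1, 2, 1, 2), free (1, 2, 3, 2)); after release of (2, 1, 0, 1) the pool is (3, 3, 3, 3)
  run W9 (needs (3, 3, 3, 3), free (3, 3, 3, 3)); after release of (0, 1, 1, 1) the pool is (3, 4, 4, 4)
  run W1 (needs (1, 3, 2, 3), free (3, 4, 4, 4)); after release of (0, 0, 2, 0) the pool is (3, 4, 6, 4)
  W2 still needs (4, 2, 0, 0) but only (3, 4, 6, 4) is free — short on R4
  W4 still needs (2, 1, 2, 5) but only (3, 4, 6, 4) is free — short on R2
  W8 still needs (2, 4, 3, 5) but only (3, 4, 6, 4) is free — short on R2
Permanently blocked: W2, W4 and W8.
(3) Exactly 0 of the possible complete orderings are safe sequences.


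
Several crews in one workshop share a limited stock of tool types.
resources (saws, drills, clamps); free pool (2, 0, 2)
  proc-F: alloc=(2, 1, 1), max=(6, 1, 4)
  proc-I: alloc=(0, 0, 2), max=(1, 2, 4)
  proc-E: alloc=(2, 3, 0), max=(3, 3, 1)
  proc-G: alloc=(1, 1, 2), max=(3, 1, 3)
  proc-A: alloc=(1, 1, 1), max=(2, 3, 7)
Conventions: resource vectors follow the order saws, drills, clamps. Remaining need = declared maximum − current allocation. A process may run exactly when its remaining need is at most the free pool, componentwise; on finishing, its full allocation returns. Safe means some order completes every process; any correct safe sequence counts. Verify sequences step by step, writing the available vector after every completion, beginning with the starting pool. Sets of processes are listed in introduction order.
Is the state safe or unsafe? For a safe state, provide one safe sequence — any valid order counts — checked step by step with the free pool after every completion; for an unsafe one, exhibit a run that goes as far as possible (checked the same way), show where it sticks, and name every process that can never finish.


SAFE. One safe sequence: proc-E, proc-I, proc-F, proc-G, proc-A.
Key observation: the first exact fit in this order is proc-I — it needs (1, 2, 2) with (4, 3, 2) free, meeting a requested resource to the last unit.
Step-by-step check:
  pool = (2, 0, 2)
  proc-E: need (1, 0, 1) fits (2, 0, 2); releases (2, 3, 0), pool now (4, 3, 2)
  proc-I: need (1, 2, 2) fits (4, 3, 2); releases (0, 0, 2), pool now (4, 3, 4)
  proc-F: need (4, 0, 3) fits (4, 3, 4); releases (2, 1, 1), pool now (6, 4, 5)
  proc-G: need (2, 0, 1) fits (6, 4, 5); releases (1, 1, 2), pool now (7, 5, 7)
  proc-A: need (1, 2, 6) fits (7, 5, 7); releases (1, 1, 1), pool now (8, 6, 8)


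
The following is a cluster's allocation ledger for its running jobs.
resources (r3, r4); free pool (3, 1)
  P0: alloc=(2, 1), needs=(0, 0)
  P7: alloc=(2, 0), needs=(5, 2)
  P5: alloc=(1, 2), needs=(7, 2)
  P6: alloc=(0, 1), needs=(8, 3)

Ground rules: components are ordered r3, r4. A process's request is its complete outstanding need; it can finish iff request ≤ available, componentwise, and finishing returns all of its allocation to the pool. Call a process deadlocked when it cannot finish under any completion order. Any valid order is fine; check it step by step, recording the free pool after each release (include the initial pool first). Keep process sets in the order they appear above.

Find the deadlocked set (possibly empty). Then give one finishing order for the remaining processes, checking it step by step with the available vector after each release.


Nothing here is deadlocked.
Key observation: there is always a runnable process — P0 first — so the state unwinds completely.
One completion order for the rest: P0, P7, P5, P6. Walking it through:
  pool = (3, 1)
  P0 needs (0, 0) <= (3, 1) -> finishes; pool += (2, 1) = (5, 2)
  P7 needs (5, 2) <= (5, 2) -> finishes; pool += (2, 0) = (7, 2)
  P5 needs (7, 2) <= (7, 2) -> finishes; pool += (1, 2) = (8, 4)
  P6 needs (8, 3) <= (8, 4) -> finishes; pool += (0, 1) = (8, 5)


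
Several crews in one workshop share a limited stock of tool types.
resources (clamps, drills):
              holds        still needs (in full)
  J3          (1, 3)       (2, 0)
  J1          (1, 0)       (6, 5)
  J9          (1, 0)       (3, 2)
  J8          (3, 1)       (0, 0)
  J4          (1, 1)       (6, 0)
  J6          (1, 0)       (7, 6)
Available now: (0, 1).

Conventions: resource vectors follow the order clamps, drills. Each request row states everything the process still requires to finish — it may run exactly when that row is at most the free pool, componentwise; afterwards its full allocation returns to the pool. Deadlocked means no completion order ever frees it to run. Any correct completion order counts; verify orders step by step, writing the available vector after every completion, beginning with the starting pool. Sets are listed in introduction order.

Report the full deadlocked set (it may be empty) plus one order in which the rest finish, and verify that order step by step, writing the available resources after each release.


Deadlocked: J1, J4 and J6.
Key observation: even finishing J8, J9, J3 leaves just (5, 5) free — too little clamps for any of the remaining processes.
A valid finishing order for the others: J8, J9, J3. Step-by-step check:
  pool = (0, 1)
  J8 needs (0, 0) <= (0, 1) -> finishes; pool += (3, 1) = (3, 2)
  J9 needs (3, 2) <= (3, 2) -> finishes; pool += (1, 0) = (4, 2)
  J3 needs (2, 0) <= (4, 2) -> finishes; pool += (1, 3) = (5, 5)
The blocked processes can never fit:
  J1 cannot run: need (6, 5) vs free (5, 5) (insufficient clamps)
  J4 cannot run: need (6, 0) vs free (5, 5) (insufficient clamps)
  J6 cannot run: need (7, 6) vs free (5, 5) (insufficient clamps and drills)


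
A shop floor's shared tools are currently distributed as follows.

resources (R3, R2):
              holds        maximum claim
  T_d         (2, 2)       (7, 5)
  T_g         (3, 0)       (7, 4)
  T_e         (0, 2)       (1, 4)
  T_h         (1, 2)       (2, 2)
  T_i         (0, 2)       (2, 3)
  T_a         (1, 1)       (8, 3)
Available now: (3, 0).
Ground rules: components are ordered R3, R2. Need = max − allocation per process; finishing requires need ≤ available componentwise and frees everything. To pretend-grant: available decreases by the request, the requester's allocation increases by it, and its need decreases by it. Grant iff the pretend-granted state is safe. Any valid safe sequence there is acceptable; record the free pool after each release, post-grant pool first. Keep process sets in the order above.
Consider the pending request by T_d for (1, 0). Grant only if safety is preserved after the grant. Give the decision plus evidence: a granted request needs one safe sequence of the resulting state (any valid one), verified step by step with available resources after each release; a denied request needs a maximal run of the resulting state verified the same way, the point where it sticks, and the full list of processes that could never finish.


DENY: after the grant no complete ordering would exist.
Key observation: the wall is R3: completing T_h, T_i, T_e brings the pool only to (3, 6), and all the rest need more.
After a pretend grant, a maximal execution: T_h, T_i, T_e — then nothing else fits. Verifying each step:
  pool = (2, 0)
  run T_h (needs (1, 0), free (2, 0)); after release of (1, 2) the pool is (3, 2)
  run T_i (needs (2, 1), free (3, 2)); after release of (0, 2) the pool is (3, 4)
  run T_e (needs (1, 2), free (3, 4)); after release of (0, 2) the pool is (3, 6)
  T_d cannot run: need (4, 3) vs free (3, 6) (insufficient R3)
  T_g cannot run: need (4, 4) vs free (3, 6) (insufficient R3)
  T_a cannot run: need (7, 2) vs free (3, 6) (insufficient R3)
Had the request been granted, T_d, T_g and T_a could never finish.


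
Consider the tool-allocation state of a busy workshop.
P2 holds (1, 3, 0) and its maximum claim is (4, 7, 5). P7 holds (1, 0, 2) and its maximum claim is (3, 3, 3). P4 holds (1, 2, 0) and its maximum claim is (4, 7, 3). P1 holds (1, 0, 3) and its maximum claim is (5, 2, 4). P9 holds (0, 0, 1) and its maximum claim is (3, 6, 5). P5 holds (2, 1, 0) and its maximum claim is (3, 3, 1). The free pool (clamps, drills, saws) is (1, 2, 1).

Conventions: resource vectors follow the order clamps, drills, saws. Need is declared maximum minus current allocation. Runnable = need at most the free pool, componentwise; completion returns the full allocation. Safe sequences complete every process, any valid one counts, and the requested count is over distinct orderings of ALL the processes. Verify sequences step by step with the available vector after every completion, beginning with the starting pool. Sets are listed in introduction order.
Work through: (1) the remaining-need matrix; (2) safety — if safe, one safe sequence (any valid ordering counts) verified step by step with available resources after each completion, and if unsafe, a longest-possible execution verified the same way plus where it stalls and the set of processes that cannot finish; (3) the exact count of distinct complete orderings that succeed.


(1) Remaining need (order clamps, drills, saws):
  P2: (3, 4, 5)
  P7: (2, 3, 1)
  P4: (3, 5, 3)
  P1: (4, 2, 1)
  P9: (3, 6, 4)
  P5: (1, 2, 1)
(2) The state is UNSAFE.
Key observation: once P5, P7, P1 finish, the pool peaks at (5, 3, 6) — and every remaining process still needs more drills than that.
Going as far as possible: P5, P7, P1; after that, nothing fits. Walking it through:
  pool = (1, 2, 1)
  P5: need (1, 2, 1) fits (1, 2, 1); releases (2, 1, 0), pool now (3, 3, 1)
  P7: need (2, 3, 1) fits (3, 3, 1); releases (1, 0, 2), pool now (4, 3, 3)
  P1: need (4, 2, 1) fits (4, 3, 3); releases (1, 0, 3), pool now (5, 3, 6)
  P2 cannot run: need (3, 4, 5) vs free (5, 3, 6) (insufficient drills)
  P4 cannot run: need (3, 5, 3) vs free (5, 3, 6) (insufficient drills)
  P9 cannot run: need (3, 6, 4) vs free (5, 3, 6) (insufficient drills)
Processes that can never finish: P2, P4 and P9.
(3) Precisely 0 of the possible complete orderings are safe sequences.


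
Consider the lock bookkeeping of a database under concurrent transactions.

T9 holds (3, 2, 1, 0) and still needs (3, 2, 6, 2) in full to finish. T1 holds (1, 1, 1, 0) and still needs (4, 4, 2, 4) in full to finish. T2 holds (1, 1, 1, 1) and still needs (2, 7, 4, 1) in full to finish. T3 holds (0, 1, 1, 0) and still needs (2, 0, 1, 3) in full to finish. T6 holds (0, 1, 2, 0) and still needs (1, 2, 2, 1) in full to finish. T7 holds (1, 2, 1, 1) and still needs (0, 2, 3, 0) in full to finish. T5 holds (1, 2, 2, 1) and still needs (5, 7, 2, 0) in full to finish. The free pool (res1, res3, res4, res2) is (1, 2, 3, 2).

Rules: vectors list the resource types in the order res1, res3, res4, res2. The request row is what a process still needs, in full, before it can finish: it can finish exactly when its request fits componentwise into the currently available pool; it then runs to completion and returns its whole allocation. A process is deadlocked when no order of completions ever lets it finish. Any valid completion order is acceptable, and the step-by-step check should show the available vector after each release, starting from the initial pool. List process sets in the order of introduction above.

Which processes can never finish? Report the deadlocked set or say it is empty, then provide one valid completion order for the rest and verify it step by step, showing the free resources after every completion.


Deadlocked: T9, T1, T2 and T5.
Key observation: after T6, T7, T3 the pool peaks at (2, 6, 7, 3), and each blocked process is short somewhere: T9 on res1; T1 on res1, res2; T2 on res3; T5 on res1, res3.
A valid finishing order for the others: T6, T7, T3. Step-by-step check:
  pool = (1, 2, 3, 2)
  T6: need (1, 2, 2, 1) fits (1, 2, 3, 2); releases (0, 1, 2, 0), pool now (1, 3, 5, 2)
  T7: need (0, 2, 3, 0) fits (1, 3, 5, 2); releases (1, 2, 1, 1), pool now (2, 5, 6, 3)
  T3: need (2, 0, 1, 3) fits (2, 5, 6, 3); releases (0, 1, 1, 0), pool now (2, 6, 7, 3)
The blocked processes can never fit:
  T9 cannot run: need (3, 2, 6, 2) vs free (2, 6, 7, 3) (insufficient res1)
  T1 cannot run: need (4, 4, 2, 4) vs free (2, 6, 7, 3) (insufficient res1 and res2)
  T2 cannot run: need (2, 7, 4, 1) vs free (2, 6, 7, 3) (insufficient res3)
  T5 cannot run: need (5, 7, 2, 0) vs free (2, 6, 7, 3) (insufficient res1 and res3)


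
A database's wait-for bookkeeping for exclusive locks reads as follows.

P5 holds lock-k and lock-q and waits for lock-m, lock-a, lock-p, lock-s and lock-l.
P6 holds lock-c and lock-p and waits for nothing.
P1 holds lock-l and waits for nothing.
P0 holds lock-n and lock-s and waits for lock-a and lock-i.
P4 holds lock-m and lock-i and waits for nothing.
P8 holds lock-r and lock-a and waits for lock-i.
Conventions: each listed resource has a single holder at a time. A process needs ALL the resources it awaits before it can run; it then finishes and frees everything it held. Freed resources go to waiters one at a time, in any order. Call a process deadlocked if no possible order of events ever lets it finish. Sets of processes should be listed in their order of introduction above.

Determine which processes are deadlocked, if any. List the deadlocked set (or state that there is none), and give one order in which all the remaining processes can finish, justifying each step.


Nothing here is deadlocked.
Key observation: no waiting chain loops back on itself — every chain ends at a process that waits on nothing, so everyone eventually runs.
A valid finishing order for the others: P6, P4, P1, P8, P0, P5.
Check, step by step:
  P6 waits on nothing -> runs at once and releases lock-c and lock-p
  P4 waits on nothing -> runs at once and releases lock-m and lock-i
  P1 waits on nothing -> runs at once and releases lock-l
  run P8 (all its waits — lock-i — are resolved); releases lock-r and lock-a
  run P0 (all its waits — lock-a and lock-i — are resolved); releases lock-n and lock-s
  run P5 (all its waits — lock-m, lock-a, lock-p, lock-s and lock-l — are resolved); releases lock-k and lock-q


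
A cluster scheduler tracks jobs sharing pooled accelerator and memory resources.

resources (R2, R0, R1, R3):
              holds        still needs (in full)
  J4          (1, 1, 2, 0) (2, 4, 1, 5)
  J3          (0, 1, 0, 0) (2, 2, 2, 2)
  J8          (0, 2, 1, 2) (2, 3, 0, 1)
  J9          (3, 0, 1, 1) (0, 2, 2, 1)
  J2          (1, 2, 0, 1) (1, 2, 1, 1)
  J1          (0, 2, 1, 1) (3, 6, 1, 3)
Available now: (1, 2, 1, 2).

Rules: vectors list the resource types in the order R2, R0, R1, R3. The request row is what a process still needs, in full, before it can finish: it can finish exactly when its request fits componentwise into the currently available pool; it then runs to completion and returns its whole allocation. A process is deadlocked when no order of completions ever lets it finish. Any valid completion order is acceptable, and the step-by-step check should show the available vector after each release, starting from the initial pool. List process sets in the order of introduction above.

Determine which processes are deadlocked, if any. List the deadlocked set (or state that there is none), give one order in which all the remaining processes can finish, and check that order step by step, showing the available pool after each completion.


No process is deadlocked.
Key observation: the pool covers J2 at once, and every later process fits after earlier releases.
The rest can finish in the order J2, J8, J9, J1, J3, J4. Walking it through:
  pool = (1, 2, 1, 2)
  run J2 (needs (1, 2, 1, 1), free (1, 2, 1, 2)); after release of (1, 2, 0, 1) the pool is (2, 4, 1, 3)
  run J8 (needs (2, 3, 0, 1), free (2, 4, 1, 3)); after release of (0, 2, 1, 2) the pool is (2, 6, 2, 5)
  run J9 (needs (0, 2, 2, 1), free (2, 6, 2, 5)); after release of (3, 0, 1, 1) the pool is (5, 6, 3, 6)
  run J1 (needs (3, 6, 1, 3), free (5, 6, 3, 6)); after release of (0, 2, 1, 1) the pool is (5, 8, 4, 7)
  run J3 (needs (2, 2, 2, 2), free (5, 8, 4, 7)); after release of (0, 1, 0, 0) the pool is (5, 9, 4, 7)
  run J4 (needs (2, 4, 1, 5), free (5, 9, 4, 7)); after release of (1, 1, 2, 0) the pool is (6, 10, 6, 7)


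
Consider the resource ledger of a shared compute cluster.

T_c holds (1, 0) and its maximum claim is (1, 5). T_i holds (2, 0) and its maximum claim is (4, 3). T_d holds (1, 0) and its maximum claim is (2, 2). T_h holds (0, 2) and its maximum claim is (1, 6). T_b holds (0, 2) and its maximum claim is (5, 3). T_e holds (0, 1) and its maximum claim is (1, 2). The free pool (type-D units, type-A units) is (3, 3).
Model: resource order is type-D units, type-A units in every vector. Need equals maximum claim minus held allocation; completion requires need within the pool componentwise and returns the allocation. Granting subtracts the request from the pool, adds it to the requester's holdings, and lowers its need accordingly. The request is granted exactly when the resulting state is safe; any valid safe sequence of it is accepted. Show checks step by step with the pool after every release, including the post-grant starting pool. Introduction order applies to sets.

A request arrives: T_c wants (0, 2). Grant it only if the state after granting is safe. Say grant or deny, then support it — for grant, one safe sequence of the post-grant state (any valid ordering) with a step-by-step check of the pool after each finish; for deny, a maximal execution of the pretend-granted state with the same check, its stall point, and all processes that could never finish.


DENY. Granting would leave the state unsafe.
Key observation: after T_e, T_d the pool peaks at (4, 2), and each blocked process is short somewhere: T_c on type-A units; T_i on type-A units; T_h on type-A units; T_b on type-D units.
After a pretend grant, a maximal execution: T_e, T_d — then nothing else fits. Verifying each step:
  pool = (3, 1)
  T_e: need (1, 1) fits (3, 1); releases (0, 1), pool now (3, 2)
  T_d: need (1, 2) fits (3, 2); releases (1, 0), pool now (4, 2)
  T_c still needs (0, 3) but only (4, 2) is free — short on type-A units
  T_i still needs (2, 3) but only (4, 2) is free — short on type-A units
  T_h still needs (1, 4) but only (4, 2) is free — short on type-A units
  T_b still needs (5, 1) but only (4, 2) is free — short on type-D units
Had the request been granted, T_c, T_i, T_h and T_b could never finish.


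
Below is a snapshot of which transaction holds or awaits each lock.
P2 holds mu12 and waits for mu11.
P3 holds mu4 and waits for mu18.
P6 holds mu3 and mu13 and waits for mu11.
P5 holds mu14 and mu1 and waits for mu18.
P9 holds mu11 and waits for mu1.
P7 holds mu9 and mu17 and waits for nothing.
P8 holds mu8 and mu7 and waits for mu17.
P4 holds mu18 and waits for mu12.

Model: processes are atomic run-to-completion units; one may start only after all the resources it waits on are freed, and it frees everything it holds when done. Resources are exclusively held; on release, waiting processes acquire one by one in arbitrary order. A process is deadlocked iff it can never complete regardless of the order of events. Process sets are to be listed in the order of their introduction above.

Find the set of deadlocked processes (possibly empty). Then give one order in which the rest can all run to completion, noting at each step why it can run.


Deadlocked set: P2, P3, P6, P5, P9 and P4.
Key observation: the knot is the closed ring of waits P2 -> P9 -> P5 -> P4 -> P2; P3 and P6 wait into the deadlock from upstream.
One completion order for the rest: P7, P8.
Step-by-step check:
  P7: no waits; runs immediately, freeing mu9 and mu17
  P8: everything it awaited (mu17) is free; runs, freeing mu8 and mu7


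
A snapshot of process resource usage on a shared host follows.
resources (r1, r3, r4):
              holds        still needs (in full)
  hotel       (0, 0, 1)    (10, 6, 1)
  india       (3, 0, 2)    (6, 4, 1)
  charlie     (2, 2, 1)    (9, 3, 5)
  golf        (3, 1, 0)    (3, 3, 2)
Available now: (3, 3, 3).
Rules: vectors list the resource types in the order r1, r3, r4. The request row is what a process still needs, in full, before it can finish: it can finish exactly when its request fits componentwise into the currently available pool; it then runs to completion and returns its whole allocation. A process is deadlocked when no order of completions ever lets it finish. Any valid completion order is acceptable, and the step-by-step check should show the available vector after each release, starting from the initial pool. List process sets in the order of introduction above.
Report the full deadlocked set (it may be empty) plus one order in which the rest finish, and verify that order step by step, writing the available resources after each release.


Nothing here is deadlocked.
Key observation: golf fits the free pool immediately, and its release cascades until everyone finishes.
A valid finishing order for the others: golf, india, charlie, hotel. Verifying each step:
  pool = (3, 3, 3)
  golf needs (3, 3, 2) <= (3, 3, 3) -> finishes; pool += (3, 1, 0) = (6, 4, 3)
  india needs (6, 4, 1) <= (6, 4, 3) -> finishes; pool += (3, 0, 2) = (9, 4, 5)
  charlie needs (9, 3, 5) <= (9, 4, 5) -> finishes; pool += (2, 2, 1) = (11, 6, 6)
  hotel needs (10, 6, 1) <= (11, 6, 6) -> finishes; pool += (0, 0, 1) = (11, 6, 7)


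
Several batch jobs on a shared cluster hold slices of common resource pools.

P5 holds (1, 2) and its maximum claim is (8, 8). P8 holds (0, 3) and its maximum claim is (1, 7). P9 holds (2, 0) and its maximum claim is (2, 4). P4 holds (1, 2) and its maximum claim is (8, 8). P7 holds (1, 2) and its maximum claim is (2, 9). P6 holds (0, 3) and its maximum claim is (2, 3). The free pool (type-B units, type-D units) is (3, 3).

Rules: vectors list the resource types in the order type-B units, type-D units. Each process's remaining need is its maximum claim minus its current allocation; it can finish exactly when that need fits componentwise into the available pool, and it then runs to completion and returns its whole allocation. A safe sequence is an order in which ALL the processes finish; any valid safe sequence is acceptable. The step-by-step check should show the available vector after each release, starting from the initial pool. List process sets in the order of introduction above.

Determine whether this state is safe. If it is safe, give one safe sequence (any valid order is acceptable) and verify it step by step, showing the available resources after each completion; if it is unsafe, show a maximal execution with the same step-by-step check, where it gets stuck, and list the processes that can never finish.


UNSAFE.
Key observation: the pool after P6, P8, P7, P9 is (6, 11); every surviving request exceeds it in type-B units, so progress ends there.
Going as far as possible: P6, P8, P7, P9; after that, nothing fits. Verifying each step:
  pool = (3, 3)
  P6: need (2, 0) fits (3, 3); releases (0, 3), pool now (3, 6)
  P8: need (1, 4) fits (3, 6); releases (0, 3), pool now (3, 9)
  P7: need (1, 7) fits (3, 9); releases (1, 2), pool now (4, 11)
  P9: need (0, 4) fits (4, 11); releases (2, 0), pool now (6, 11)
  blocked: P5 wants (7, 6), pool (6, 11) — not enough type-B units
  blocked: P4 wants (7, 6), pool (6, 11) — not enough type-B units
Permanently blocked: P5 and P4.


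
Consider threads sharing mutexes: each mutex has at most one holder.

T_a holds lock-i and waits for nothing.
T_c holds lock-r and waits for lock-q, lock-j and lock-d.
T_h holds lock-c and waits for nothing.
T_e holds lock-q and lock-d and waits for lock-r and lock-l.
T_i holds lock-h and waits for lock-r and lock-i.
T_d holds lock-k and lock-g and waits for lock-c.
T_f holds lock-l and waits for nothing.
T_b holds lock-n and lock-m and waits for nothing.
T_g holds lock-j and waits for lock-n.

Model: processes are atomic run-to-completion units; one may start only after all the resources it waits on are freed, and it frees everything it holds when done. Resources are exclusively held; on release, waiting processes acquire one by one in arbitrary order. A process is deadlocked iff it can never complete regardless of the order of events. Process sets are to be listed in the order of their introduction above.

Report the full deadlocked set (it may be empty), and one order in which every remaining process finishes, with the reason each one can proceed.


Deadlocked: T_c, T_e and T_i.
Key observation: along T_c -> T_e -> T_c, each member waits on what the next one holds — a deadlock; T_i waits into the deadlock from upstream.
One completion order for the rest: T_f, T_b, T_a, T_h, T_g, T_d.
Check, step by step:
  T_f waits on nothing -> runs at once and releases lock-l
  T_b waits on nothing -> runs at once and releases lock-n and lock-m
  T_a waits on nothing -> runs at once and releases lock-i
  T_h waits on nothing -> runs at once and releases lock-c
  T_g: everything it awaited (lock-n) is free; runs, freeing lock-j
  T_d: everything it awaited (lock-c) is free; runs, freeing lock-k and lock-g


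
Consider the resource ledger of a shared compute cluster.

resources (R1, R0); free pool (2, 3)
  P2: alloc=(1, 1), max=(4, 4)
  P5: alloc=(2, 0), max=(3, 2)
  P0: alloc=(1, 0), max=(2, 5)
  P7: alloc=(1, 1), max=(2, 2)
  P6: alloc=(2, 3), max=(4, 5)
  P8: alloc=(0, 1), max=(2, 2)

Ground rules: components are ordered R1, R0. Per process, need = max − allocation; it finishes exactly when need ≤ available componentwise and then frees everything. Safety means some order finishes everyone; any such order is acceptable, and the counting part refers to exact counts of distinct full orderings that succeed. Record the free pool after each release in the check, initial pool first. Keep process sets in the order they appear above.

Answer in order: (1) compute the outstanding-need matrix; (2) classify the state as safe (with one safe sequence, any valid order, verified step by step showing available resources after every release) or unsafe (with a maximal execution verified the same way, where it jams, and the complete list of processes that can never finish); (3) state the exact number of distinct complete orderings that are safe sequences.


(1) Remaining need (order R1, R0):
  P2: (3, 3)
  P5: (1, 2)
  P0: (1, 5)
  P7: (1, 1)
  P6: (2, 2)
  P8: (2, 1)
(2) SAFE, for example via the order P5, P2, P7, P6, P8, P0.
Key observation: P2 marks the first exact bind of the order: its need (3, 3) fits the free (4, 3) with zero slack on a requested resource.
Verifying each step:
  pool = (2, 3)
  P5: need (1, 2) fits (2, 3); releases (2, 0), pool now (4, 3)
  P2: need (3, 3) fits (4, 3); releases (1, 1), pool now (5, 4)
  P7: need (1, 1) fits (5, 4); releases (1, 1), pool now (6, 5)
  P6: need (2, 2) fits (6, 5); releases (2, 3), pool now (8, 8)
  P8: need (2, 1) fits (8, 8); releases (0, 1), pool now (8, 9)
  P0: need (1, 5) fits (8, 9); releases (1, 0), pool now (9, 9)
(3) Exactly 354 of the possible complete orderings are safe sequences.


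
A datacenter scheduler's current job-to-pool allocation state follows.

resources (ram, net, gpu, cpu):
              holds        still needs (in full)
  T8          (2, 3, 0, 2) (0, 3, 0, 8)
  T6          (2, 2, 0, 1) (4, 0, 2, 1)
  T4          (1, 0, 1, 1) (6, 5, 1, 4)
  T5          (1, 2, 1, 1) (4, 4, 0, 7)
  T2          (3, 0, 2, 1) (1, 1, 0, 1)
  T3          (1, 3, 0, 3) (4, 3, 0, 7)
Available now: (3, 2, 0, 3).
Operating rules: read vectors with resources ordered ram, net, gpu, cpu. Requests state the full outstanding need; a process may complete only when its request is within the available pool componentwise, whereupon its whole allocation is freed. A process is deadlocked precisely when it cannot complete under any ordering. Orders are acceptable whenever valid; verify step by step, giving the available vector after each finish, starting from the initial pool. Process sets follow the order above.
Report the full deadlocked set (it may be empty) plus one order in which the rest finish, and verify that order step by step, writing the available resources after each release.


The deadlocked set is T8, T4, T5 and T3.
Key observation: after T2, T6 the pool peaks at (8, 4, 2, 5), and each blocked process is short somewhere: T8 on cpu; T4 on net; T5 on cpu; T3 on cpu.
A valid finishing order for the others: T2, T6. Step-by-step check:
  pool = (3, 2, 0, 3)
  T2 needs (1, 1, 0, 1) <= (3, 2, 0, 3) -> finishes; pool += (3, 0, 2, 1) = (6, 2, 2, 4)
  T6 needs (4, 0, 2, 1) <= (6, 2, 2, 4) -> finishes; pool += (2, 2, 0, 1) = (8, 4, 2, 5)
None of the blocked processes ever fits:
  T8 cannot run: need (0, 3, 0, 8) vs free (8, 4, 2, 5) (insufficient cpu)
  T4 cannot run: need (6, 5, 1, 4) vs free (8, 4, 2, 5) (insufficient net)
  T5 cannot run: need (4, 4, 0, 7) vs free (8, 4, 2, 5) (insufficient cpu)
  T3 cannot run: need (4, 3, 0, 7) vs free (8, 4, 2, 5) (insufficient cpu)


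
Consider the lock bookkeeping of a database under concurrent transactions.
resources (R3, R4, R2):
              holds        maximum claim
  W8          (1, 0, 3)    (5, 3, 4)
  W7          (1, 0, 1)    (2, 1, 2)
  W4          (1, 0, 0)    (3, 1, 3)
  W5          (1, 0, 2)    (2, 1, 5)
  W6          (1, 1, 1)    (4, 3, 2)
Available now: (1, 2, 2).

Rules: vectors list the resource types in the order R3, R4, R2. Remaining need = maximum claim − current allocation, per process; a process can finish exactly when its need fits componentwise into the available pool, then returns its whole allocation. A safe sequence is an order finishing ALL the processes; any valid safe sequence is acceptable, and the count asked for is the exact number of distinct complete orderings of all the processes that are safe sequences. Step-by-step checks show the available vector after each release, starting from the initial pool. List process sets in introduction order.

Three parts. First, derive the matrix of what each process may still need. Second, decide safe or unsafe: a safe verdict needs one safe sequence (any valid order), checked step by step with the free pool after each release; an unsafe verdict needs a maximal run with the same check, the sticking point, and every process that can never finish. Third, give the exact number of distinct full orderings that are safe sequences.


(1) Outstanding need per process (order R3, R4, R2):
  W8: (4, 3, 1)
  W7: (1, 1, 1)
  W4: (2, 1, 3)
  W5: (1, 1, 3)
  W6: (3, 2, 1)
(2) The state is SAFE; one workable sequence: W7, W4, W5, W6, W8.
Key observation: W7 is the earliest step where a requested resource binds exactly: need (1, 1, 1), pool (1, 2, 2) at its turn.
Verifying each step:
  pool = (1, 2, 2)
  W7 needs (1, 1, 1) <= (1, 2, 2) -> finishes; pool += (1, 0, 1) = (2, 2, 3)
  W4 needs (2, 1, 3) <= (2, 2, 3) -> finishes; pool += (1, 0, 0) = (3, 2, 3)
  W5 needs (1, 1, 3) <= (3, 2, 3) -> finishes; pool += (1, 0, 2) = (4, 2, 5)
  W6 needs (3, 2, 1) <= (4, 2, 5) -> finishes; pool += (1, 1, 1) = (5, 3, 6)
  W8 needs (4, 3, 1) <= (5, 3, 6) -> finishes; pool += (1, 0, 3) = (6, 3, 9)
(3) Exactly 6 of the possible complete orderings are safe sequences.


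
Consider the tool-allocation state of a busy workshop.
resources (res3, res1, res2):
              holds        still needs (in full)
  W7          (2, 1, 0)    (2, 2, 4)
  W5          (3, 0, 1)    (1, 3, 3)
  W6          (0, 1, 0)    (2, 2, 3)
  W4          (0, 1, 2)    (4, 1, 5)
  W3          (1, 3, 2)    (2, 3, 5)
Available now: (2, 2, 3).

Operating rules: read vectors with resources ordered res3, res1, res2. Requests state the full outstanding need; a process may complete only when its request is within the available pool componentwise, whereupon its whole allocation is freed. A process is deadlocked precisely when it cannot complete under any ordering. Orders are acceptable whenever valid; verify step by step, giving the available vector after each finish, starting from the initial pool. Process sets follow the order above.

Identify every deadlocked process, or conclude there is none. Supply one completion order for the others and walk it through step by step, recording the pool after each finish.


Deadlocked set: W4 and W3.
Key observation: even finishing W6, W5, W7 leaves just (7, 4, 4) free — too little res2 for any of the remaining processes.
The rest can finish in the order W6, W5, W7. Check, step by step:
  pool = (2, 2, 3)
  W6: need (2, 2, 3) fits (2, 2, 3); releases (0, 1, 0), pool now (2, 3, 3)
  W5: need (1, 3, 3) fits (2, 3, 3); releases (3, 0, 1), pool now (5, 3, 4)
  W7: need (2, 2, 4) fits (5, 3, 4); releases (2, 1, 0), pool now (7, 4, 4)
None of the blocked processes ever fits:
  W4 still needs (4, 1, 5) but only (7, 4, 4) is free — short on res2
  W3 still needs (2, 3, 5) but only (7, 4, 4) is free — short on res2


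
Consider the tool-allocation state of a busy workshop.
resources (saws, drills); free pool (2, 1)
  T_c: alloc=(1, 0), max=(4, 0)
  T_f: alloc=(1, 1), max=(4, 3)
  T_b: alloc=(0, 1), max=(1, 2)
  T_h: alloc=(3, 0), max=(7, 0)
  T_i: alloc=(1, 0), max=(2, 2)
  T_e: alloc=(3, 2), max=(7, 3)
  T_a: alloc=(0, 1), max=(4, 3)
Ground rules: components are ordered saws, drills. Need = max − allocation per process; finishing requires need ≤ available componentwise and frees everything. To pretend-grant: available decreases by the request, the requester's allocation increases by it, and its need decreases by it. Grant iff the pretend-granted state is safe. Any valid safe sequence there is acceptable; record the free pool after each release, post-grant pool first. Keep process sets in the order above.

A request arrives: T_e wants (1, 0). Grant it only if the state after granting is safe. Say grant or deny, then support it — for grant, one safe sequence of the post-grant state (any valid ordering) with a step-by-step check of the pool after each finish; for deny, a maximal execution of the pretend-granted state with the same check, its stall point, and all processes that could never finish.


DENY: after the grant no complete ordering would exist.
Key observation: the pool after T_b, T_i is (2, 2); every surviving request exceeds it in saws, so progress ends there.
On the post-grant state, T_b, T_i is a maximal run — nothing extends it. Check, step by step:
  pool = (1, 1)
  T_b needs (1, 1) <= (1, 1) -> finishes; pool += (0, 1) = (1, 2)
  T_i needs (1, 2) <= (1, 2) -> finishes; pool += (1, 0) = (2, 2)
  blocked: T_c wants (3, 0), pool (2, 2) — not enough saws
  blocked: T_f wants (3, 2), pool (2, 2) — not enough saws
  blocked: T_h wants (4, 0), pool (2, 2) — not enough saws
  blocked: T_e wants (3, 1), pool (2, 2) — not enough saws
  blocked: T_a wants (4, 2), pool (2, 2) — not enough saws
Processes that could never finish after the grant: T_c, T_f, T_h, T_e and T_a.
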